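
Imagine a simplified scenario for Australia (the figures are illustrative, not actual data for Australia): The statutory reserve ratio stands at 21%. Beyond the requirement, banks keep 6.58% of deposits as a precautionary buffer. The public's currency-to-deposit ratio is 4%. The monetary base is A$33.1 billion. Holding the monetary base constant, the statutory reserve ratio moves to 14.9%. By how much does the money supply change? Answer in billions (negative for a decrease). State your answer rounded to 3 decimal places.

Initially m₁ = (1 + 0.04) / (0.21 + 0.0658 + 0.04) ≈ 3.293224, so M₁ = 3.293224 × 33.1 ≈ 109.0057 billion.
After the change m₂ = (1 + 0.04) / (0.149 + 0.0658 + 0.04) ≈ 4.081633, so M₂ = 4.081633 × 33.1 ≈ 135.1021 billion.
ΔM = M₂ − M₁ = 135.1021 − 109.0057 = 26.0964 billion.

A$26.096 billion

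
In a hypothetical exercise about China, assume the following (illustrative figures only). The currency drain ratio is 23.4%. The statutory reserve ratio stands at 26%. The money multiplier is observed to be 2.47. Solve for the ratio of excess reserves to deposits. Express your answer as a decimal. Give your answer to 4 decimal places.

0.0056

Using m = 2.47. Since m = (1 + c)/(c + rr + e), the denominator satisfies c + rr + e = (1 + c)/m = (1 + 0.234) / 2.47 ≈ 0.499595.
With c = 0.234 and rr = 0.26, the ratio of excess reserves to deposits is 0.499595 − 0.234 − 0.26 = 0.005595.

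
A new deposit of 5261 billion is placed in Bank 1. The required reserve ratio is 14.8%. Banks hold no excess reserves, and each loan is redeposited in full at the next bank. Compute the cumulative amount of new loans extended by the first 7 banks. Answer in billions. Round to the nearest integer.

20416 billion

Bank i lends (1 − rr)^i of the original deposit: Bank 1 lends 5261·0.8520 = 4482.3720, Bank 2 lends 5261·0.8520² ≈ 3818.9809, and so on.
Summing a geometric series: total = 5261·[0.8520·(1 − 0.8520^7) / (1 − 0.8520)] ≈ 20416.1566 billion.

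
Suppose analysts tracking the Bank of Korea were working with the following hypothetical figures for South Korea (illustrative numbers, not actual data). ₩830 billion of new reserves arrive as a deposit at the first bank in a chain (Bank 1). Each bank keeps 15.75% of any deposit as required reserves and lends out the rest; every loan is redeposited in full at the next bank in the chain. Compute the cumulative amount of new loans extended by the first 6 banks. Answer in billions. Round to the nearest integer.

₩2852 billion

Bank i lends (1 − rr)^i of the original deposit: Bank 1 lends 830·0.8425 = 699.2750, Bank 2 lends 830·0.8425² ≈ 589.1392, and so on.
Summing a geometric series: total = 830·[0.8425·(1 − 0.8425^6) / (1 − 0.8425)] ≈ 2852.0738 billion.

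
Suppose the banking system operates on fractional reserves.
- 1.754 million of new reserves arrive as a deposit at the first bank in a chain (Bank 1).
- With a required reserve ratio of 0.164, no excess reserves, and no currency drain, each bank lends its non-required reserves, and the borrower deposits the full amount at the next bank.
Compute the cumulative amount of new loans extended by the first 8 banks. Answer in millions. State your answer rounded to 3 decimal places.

Bank i lends (1 − rr)^i of the original deposit: Bank 1 lends 1.754·0.8360 ≈ 1.4663, Bank 2 lends 1.754·0.8360² ≈ 1.2259, and so on.
Summing a geometric series: total = 1.754·[0.8360·(1 − 0.8360^8) / (1 − 0.8360)] ≈ 6.8079 million.

6.808 million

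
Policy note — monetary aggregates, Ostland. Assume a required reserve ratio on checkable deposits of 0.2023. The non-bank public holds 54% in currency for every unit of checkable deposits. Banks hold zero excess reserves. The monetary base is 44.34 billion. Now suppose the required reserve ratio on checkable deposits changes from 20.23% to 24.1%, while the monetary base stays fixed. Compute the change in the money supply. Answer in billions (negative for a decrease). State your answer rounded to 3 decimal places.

-4.558 billion

Initially m₁ = (1 + 0.54) / (0.2023 + 0.54) ≈ 2.074633, so M₁ = 2.074633 × 44.34 ≈ 91.9892 billion.
After the change m₂ = (1 + 0.54) / (0.241 + 0.54) ≈ 1.971831, so M₂ = 1.971831 × 44.34 ≈ 87.431 billion.
ΔM = M₂ − M₁ = 87.431 − 91.9892 = -4.5582 billion.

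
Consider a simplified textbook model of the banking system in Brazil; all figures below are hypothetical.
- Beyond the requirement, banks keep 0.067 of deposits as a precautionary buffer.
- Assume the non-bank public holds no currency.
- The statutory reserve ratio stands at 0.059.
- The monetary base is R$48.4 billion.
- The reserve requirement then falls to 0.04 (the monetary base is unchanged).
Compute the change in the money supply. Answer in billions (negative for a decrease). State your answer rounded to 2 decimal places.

R$68.21 billion

Initially m₁ = 1 / (0.059 + 0.067) ≈ 7.93651, so M₁ = 7.93651 × 48.4 ≈ 384.1271 billion.
After the change m₂ = 1 / (0.04 + 0.067) ≈ 9.34579, so M₂ = 9.34579 × 48.4 ≈ 452.3362 billion.
ΔM = M₂ − M₁ = 452.3362 − 384.1271 = 68.2091 billion.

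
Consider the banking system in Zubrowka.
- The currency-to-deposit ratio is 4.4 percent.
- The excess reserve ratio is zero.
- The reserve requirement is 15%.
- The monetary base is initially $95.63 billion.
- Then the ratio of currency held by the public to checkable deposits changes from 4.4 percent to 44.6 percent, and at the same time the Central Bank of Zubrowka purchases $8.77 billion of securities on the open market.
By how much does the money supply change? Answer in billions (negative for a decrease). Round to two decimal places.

Before: m₁ = (1 + 0.044) / (0.15 + 0.044) ≈ 5.381443, MB₁ = 95.63, so M₁ = 5.381443 × 95.63 ≈ 514.6274 billion.
After: m₂ = (1 + 0.446) / (0.15 + 0.446) ≈ 2.426174, MB₂ = 95.63 + 8.77 = 104.4, so M₂ = 2.426174 × 104.4 ≈ 253.2926 billion.
ΔM = M₂ − M₁ = 253.2926 − 514.6274 = -261.3348 billion.

-261.33 billion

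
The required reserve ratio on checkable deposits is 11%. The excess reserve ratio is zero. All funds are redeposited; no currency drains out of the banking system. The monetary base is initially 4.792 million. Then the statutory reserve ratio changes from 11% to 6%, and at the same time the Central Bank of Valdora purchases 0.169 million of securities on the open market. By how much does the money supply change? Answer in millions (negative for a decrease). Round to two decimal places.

Before: m₁ = 1 / (0.11) ≈ 9.0909, MB₁ = 4.792, so M₁ = 9.0909 × 4.792 ≈ 43.5636 million.
After: m₂ = 1 / (0.06) ≈ 16.6667, MB₂ = 4.792 + 0.169 = 4.961, so M₂ = 16.6667 × 4.961 ≈ 82.6835 million.
ΔM = M₂ − M₁ = 82.6835 − 43.5636 = 39.1199 million.

39.12 million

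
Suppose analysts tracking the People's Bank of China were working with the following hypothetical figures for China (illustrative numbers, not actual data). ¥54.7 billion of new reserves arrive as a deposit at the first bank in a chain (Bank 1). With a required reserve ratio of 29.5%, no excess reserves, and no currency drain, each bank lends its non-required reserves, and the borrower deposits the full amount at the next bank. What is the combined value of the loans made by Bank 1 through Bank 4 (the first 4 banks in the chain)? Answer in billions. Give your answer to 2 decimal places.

¥98.43 billion

Bank i lends (1 − rr)^i of the original deposit: Bank 1 lends 54.7·0.7050 = 38.5635, Bank 2 lends 54.7·0.7050² ≈ 27.1873, and so on.
Summing a geometric series: total = 54.7·[0.7050·(1 − 0.7050^4) / (1 − 0.7050)] ≈ 98.4305 billion.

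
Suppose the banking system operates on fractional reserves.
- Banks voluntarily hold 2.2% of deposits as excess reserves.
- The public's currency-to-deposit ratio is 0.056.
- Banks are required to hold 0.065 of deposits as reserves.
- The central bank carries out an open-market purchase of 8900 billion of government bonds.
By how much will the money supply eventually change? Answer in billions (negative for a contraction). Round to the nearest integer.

65723 billion

The money multiplier is m = (1 + c) / (rr + e + c) = (1 + 0.056) / (0.065 + 0.022 + 0.056) ≈ 7.38462.
The purchase adds 8900 billion of base, so ΔM = m × ΔMB = 7.38462 × (+8900) = 65723.118 billion.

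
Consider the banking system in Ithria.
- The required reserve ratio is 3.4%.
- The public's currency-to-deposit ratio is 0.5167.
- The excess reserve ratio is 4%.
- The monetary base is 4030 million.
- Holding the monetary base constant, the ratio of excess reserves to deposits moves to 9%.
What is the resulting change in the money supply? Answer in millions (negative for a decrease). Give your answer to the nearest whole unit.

-808 million

Initially m₁ = (1 + 0.5167) / (0.034 + 0.04 + 0.5167) ≈ 2.56763, so M₁ = 2.56763 × 4030 = 10347.5489 million.
After the change m₂ = (1 + 0.5167) / (0.034 + 0.09 + 0.5167) ≈ 2.36725, so M₂ = 2.36725 × 4030 = 9540.0175 million.
ΔM = M₂ − M₁ = 9540.0175 − 10347.5489 = -807.5314 million.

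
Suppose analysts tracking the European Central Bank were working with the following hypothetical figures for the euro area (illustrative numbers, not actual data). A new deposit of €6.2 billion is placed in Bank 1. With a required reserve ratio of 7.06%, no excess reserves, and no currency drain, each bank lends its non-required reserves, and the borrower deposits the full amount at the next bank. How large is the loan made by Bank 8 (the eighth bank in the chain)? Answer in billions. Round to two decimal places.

€3.45 billion

Each bank lends a fraction (1 − rr) = 0.9294 of the deposit it receives, so Bank 8 receives 6.2·0.9294^7 and lends 6.2·0.9294^8 ≈ 3.4515 billion.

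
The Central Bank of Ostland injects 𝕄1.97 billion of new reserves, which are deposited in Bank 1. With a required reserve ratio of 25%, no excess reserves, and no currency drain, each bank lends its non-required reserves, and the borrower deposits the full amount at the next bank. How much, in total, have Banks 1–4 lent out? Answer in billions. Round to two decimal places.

Bank i lends (1 − rr)^i of the original deposit: Bank 1 lends 1.97·0.7500 = 1.4775, Bank 2 lends 1.97·0.7500² ≈ 1.1081, and so on.
Summing a geometric series: total = 1.97·[0.7500·(1 − 0.7500^4) / (1 − 0.7500)] ≈ 4.0400 billion.

𝕄4.04 billion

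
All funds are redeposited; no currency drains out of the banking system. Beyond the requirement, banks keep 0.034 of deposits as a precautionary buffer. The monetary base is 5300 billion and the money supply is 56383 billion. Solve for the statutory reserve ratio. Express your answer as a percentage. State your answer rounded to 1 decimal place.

6.0%

Using m = M/MB = 56383/5300 ≈ 10.638302. Since m = (1 + c)/(c + rr + e), the denominator satisfies c + rr + e = (1 + c)/m = (1 + 0) / 10.638302 ≈ 0.094000.
With c = 0 and e = 0.034, the statutory reserve ratio is 0.094000 − 0 − 0.034 = 0.06.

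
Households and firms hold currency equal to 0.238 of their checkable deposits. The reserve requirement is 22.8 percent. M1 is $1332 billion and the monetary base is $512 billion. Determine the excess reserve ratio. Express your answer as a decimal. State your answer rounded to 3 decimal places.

0.010

Using m = M/MB = 1332/512 ≈ 2.601562. Since m = (1 + c)/(c + rr + e), the denominator satisfies c + rr + e = (1 + c)/m = (1 + 0.238) / 2.601562 ≈ 0.475868.
With c = 0.238 and rr = 0.228, the excess reserve ratio is 0.475868 − 0.238 − 0.228 = 0.009868.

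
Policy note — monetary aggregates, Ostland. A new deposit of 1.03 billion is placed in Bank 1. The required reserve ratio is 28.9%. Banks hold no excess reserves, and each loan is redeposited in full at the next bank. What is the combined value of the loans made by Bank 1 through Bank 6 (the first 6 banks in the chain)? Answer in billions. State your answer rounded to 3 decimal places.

2.207 billion

Bank i lends (1 − rr)^i of the original deposit: Bank 1 lends 1.03·0.7110 ≈ 0.7323, Bank 2 lends 1.03·0.7110² ≈ 0.5207, and so on.
Summing a geometric series: total = 1.03·[0.7110·(1 − 0.7110^6) / (1 − 0.7110)] ≈ 2.2067 billion.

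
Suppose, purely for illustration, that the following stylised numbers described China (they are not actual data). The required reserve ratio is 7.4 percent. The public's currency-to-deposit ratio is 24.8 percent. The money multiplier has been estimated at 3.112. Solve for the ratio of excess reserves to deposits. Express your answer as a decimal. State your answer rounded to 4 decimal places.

0.0790

Using m = 3.112. Since m = (1 + c)/(c + rr + e), the denominator satisfies c + rr + e = (1 + c)/m = (1 + 0.248) / 3.112 ≈ 0.401028.
With c = 0.248 and rr = 0.074, the ratio of excess reserves to deposits is 0.401028 − 0.248 − 0.074 = 0.079028.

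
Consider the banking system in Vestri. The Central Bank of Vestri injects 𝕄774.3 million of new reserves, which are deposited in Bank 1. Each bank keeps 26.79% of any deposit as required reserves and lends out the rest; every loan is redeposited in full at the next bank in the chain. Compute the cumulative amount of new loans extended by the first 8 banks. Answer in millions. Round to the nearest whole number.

Bank i lends (1 − rr)^i of the original deposit: Bank 1 lends 774.3·0.7321 ≈ 566.8650, Bank 2 lends 774.3·0.7321² ≈ 415.0019, and so on.
Summing a geometric series: total = 774.3·[0.7321·(1 − 0.7321^8) / (1 − 0.7321)] ≈ 1941.3471 million.

𝕄1941 million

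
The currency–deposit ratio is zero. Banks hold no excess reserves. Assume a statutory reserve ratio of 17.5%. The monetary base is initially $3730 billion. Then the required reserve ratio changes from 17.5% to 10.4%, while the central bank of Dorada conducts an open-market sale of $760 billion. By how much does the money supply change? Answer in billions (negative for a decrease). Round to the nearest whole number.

$7243 billion

Before: m₁ = 1 / (0.175) ≈ 5.71429, MB₁ = 3730, so M₁ = 5.71429 × 3730 = 21314.3017 billion.
After: m₂ = 1 / (0.104) ≈ 9.61538, MB₂ = 3730 − 760 = 2970, so M₂ = 9.61538 × 2970 = 28557.6786 billion.
ΔM = M₂ − M₁ = 28557.6786 − 21314.3017 = 7243.3769 billion.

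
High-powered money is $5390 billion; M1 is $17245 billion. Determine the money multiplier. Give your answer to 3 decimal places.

The money multiplier is m = M / MB = 17245 / 5390 ≈ 3.19944.

3.199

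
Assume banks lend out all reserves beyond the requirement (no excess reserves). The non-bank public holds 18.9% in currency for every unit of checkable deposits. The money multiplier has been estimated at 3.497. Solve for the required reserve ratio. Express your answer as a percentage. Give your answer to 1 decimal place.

15.1%

Using m = 3.497. Since m = (1 + c)/(c + rr + e), the denominator satisfies c + rr + e = (1 + c)/m = (1 + 0.189) / 3.497 ≈ 0.340006.
With c = 0.189 and e = 0, the required reserve ratio is 0.340006 − 0.189 − 0 = 0.151006.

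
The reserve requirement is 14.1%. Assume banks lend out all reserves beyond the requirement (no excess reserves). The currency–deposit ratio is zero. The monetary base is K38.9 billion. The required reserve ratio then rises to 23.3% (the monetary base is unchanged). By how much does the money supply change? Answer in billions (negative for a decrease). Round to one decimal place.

Initially m₁ = 1 / (0.141) ≈ 7.0922, so M₁ = 7.0922 × 38.9 ≈ 275.8866 billion.
After the change m₂ = 1 / (0.233) ≈ 4.2918, so M₂ = 4.2918 × 38.9 ≈ 166.951 billion.
ΔM = M₂ − M₁ = 166.951 − 275.8866 = -108.9356 billion.

-108.9 billion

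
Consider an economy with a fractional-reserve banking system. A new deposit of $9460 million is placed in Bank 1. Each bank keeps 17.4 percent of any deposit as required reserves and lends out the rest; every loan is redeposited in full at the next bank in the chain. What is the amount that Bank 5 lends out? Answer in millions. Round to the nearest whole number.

Each bank lends a fraction (1 − rr) = 0.8260 of the deposit it receives, so Bank 5 receives 9460·0.8260^4 and lends 9460·0.8260^5 ≈ 3637.4026 million.

$3637 million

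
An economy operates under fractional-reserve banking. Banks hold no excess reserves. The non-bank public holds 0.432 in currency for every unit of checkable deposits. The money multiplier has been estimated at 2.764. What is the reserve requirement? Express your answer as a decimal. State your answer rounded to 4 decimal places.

Using m = 2.764. Since m = (1 + c)/(c + rr + e), the denominator satisfies c + rr + e = (1 + c)/m = (1 + 0.432) / 2.764 ≈ 0.518090.
With c = 0.432 and e = 0, the reserve requirement is 0.518090 − 0.432 − 0 = 0.08609.

0.0861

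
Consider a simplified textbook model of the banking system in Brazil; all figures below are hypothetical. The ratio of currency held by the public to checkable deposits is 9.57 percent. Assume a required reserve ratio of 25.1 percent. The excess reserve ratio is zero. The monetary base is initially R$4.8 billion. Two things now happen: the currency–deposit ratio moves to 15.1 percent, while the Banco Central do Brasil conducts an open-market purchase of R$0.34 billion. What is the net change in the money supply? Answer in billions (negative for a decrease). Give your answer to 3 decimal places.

-0.453 billion

Before: m₁ = (1 + 0.0957) / (0.251 + 0.0957) ≈ 3.16037, MB₁ = 4.8, so M₁ = 3.16037 × 4.8 ≈ 15.1698 billion.
After: m₂ = (1 + 0.151) / (0.251 + 0.151) ≈ 2.86318, MB₂ = 4.8 + 0.34 = 5.14, so M₂ = 2.86318 × 5.14 ≈ 14.7167 billion.
ΔM = M₂ − M₁ = 14.7167 − 15.1698 = -0.4531 billion.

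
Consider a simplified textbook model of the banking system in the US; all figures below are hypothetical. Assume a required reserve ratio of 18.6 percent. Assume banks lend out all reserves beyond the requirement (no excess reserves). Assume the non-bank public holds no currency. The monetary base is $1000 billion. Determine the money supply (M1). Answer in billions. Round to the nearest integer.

$5376 billion

With no currency drain or excess reserves, the money multiplier is m = 1/rr = 1/0.186 ≈ 5.3763.
Money supply M = m × MB = 5.3763 × 1000 = 5376.3 billion.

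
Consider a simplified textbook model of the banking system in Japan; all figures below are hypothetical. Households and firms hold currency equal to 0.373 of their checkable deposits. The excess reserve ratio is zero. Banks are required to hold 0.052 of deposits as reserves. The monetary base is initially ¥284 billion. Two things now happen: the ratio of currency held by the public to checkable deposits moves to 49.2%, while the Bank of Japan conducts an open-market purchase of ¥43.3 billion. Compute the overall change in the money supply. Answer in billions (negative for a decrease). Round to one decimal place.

-19.8 billion

Before: m₁ = (1 + 0.373) / (0.052 + 0.373) ≈ 3.23059, MB₁ = 284, so M₁ = 3.23059 × 284 ≈ 917.4876 billion.
After: m₂ = (1 + 0.492) / (0.052 + 0.492) ≈ 2.74265, MB₂ = 284 + 43.3 = 327.3, so M₂ = 2.74265 × 327.3 ≈ 897.6693 billion.
ΔM = M₂ − M₁ = 897.6693 − 917.4876 = -19.8183 billion.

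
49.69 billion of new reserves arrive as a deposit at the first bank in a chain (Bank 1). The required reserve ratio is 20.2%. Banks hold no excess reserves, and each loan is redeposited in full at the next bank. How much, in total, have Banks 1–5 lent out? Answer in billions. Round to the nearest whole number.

Bank i lends (1 − rr)^i of the original deposit: Bank 1 lends 49.69·0.7980 ≈ 39.6526, Bank 2 lends 49.69·0.7980² ≈ 31.6428, and so on.
Summing a geometric series: total = 49.69·[0.7980·(1 − 0.7980^5) / (1 − 0.7980)] ≈ 132.7765 billion.

133 billion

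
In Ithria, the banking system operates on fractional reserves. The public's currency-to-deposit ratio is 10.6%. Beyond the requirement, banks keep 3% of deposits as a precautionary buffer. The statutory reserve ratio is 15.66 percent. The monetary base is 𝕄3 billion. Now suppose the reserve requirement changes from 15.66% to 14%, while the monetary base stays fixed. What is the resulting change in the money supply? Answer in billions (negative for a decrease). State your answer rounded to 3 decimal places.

Initially m₁ = (1 + 0.106) / (0.1566 + 0.03 + 0.106) ≈ 3.77990, so M₁ = 3.77990 × 3 = 11.3397 billion.
After the change m₂ = (1 + 0.106) / (0.14 + 0.03 + 0.106) ≈ 4.00725, so M₂ = 4.00725 × 3 ≈ 12.0218 billion.
ΔM = M₂ − M₁ = 12.0218 − 11.3397 = 0.6821 billion.

𝕄0.682 billion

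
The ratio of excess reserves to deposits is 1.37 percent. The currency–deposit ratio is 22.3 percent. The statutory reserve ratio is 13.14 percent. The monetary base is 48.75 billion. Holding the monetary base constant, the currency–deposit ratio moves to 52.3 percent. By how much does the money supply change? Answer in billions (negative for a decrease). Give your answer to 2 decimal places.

Initially m₁ = (1 + 0.223) / (0.1314 + 0.0137 + 0.223) ≈ 3.32247, so M₁ = 3.32247 × 48.75 ≈ 161.9704 billion.
After the change m₂ = (1 + 0.523) / (0.1314 + 0.0137 + 0.523) ≈ 2.27960, so M₂ = 2.27960 × 48.75 = 111.1305 billion.
ΔM = M₂ − M₁ = 111.1305 − 161.9704 = -50.8399 billion.

-50.84 billion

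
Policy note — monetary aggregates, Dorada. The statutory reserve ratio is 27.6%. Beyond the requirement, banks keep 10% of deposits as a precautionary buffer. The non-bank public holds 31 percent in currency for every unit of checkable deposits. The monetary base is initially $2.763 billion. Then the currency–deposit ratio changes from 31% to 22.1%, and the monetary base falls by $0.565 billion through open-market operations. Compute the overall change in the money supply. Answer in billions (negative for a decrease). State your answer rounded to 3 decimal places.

-0.781 billion

Before: m₁ = (1 + 0.31) / (0.276 + 0.1 + 0.31) ≈ 1.90962, MB₁ = 2.763, so M₁ = 1.90962 × 2.763 ≈ 5.2763 billion.
After: m₂ = (1 + 0.221) / (0.276 + 0.1 + 0.221) ≈ 2.04523, MB₂ = 2.763 − 0.565 = 2.198, so M₂ = 2.04523 × 2.198 ≈ 4.4954 billion.
ΔM = M₂ − M₁ = 4.4954 − 5.2763 = -0.7809 billion.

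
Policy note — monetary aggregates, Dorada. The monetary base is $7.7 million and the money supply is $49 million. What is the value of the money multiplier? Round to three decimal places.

The money multiplier is m = M / MB = 49 / 7.7 ≈ 6.36364.

6.364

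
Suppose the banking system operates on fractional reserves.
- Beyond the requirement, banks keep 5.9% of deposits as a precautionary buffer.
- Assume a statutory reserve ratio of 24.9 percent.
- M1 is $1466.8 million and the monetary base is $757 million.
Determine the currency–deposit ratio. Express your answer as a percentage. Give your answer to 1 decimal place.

43.0%

Using m = M/MB = 1466.8/757 ≈ 1.937649. From m = (1 + c)/(c + rr + e), rearranging gives 1 + c = m·(c + rr + e), so c·(1 − m) = m·(rr + e) − 1.
Hence c = [m·(rr + e) − 1]/(1 − m) = [1.937649 × (0.249 + 0.059) − 1] / (1 − 1.937649) ≈ 0.430016.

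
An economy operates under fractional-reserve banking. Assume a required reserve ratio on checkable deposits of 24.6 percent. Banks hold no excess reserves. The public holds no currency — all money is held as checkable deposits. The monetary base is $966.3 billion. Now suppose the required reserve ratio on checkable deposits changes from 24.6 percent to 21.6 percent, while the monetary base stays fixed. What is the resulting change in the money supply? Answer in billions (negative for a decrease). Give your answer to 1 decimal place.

$545.6 billion

Initially m₁ = 1 / (0.246) ≈ 4.06504, so M₁ = 4.06504 × 966.3 ≈ 3928.0482 billion.
After the change m₂ = 1 / (0.216) ≈ 4.62963, so M₂ = 4.62963 × 966.3 ≈ 4473.6115 billion.
ΔM = M₂ − M₁ = 4473.6115 − 3928.0482 = 545.5633 billion.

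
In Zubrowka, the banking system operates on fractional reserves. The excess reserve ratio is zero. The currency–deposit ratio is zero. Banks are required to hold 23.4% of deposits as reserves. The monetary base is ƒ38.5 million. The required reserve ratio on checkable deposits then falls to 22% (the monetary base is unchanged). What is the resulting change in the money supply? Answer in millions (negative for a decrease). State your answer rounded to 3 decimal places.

Initially m₁ = 1 / (0.234) ≈ 4.273504, so M₁ = 4.273504 × 38.5 ≈ 164.5299 million.
After the change m₂ = 1 / (0.22) ≈ 4.545455, so M₂ = 4.545455 × 38.5 ≈ 175 million.
ΔM = M₂ − M₁ = 175 − 164.5299 = 10.4701 million.

ƒ10.470 million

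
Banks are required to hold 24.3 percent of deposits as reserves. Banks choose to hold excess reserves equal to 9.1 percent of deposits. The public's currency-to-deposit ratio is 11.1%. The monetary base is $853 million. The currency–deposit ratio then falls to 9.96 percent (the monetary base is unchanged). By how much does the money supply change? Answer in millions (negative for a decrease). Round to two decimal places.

$33.56 million

Initially m₁ = (1 + 0.111) / (0.243 + 0.091 + 0.111) ≈ 2.496629, so M₁ = 2.496629 × 853 ≈ 2129.6245 million.
After the change m₂ = (1 + 0.0996) / (0.243 + 0.091 + 0.0996) ≈ 2.535978, so M₂ = 2.535978 × 853 ≈ 2163.1892 million.
ΔM = M₂ − M₁ = 2163.1892 − 2129.6245 = 33.5647 million.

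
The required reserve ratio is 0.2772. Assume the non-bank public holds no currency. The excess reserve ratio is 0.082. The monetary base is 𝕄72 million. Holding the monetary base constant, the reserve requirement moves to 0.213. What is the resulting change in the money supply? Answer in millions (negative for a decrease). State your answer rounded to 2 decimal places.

𝕄43.62 million

Initially m₁ = 1 / (0.2772 + 0.082) ≈ 2.78396, so M₁ = 2.78396 × 72 ≈ 200.4451 million.
After the change m₂ = 1 / (0.213 + 0.082) ≈ 3.38983, so M₂ = 3.38983 × 72 ≈ 244.0678 million.
ΔM = M₂ − M₁ = 244.0678 − 200.4451 = 43.6227 million.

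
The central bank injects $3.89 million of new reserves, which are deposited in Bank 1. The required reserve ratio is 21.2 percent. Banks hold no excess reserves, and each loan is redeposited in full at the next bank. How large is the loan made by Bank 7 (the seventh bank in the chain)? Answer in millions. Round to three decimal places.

Each bank lends a fraction (1 − rr) = 0.7880 of the deposit it receives, so Bank 7 receives 3.89·0.7880^6 and lends 3.89·0.7880^7 ≈ 0.7339 million.

$0.734 million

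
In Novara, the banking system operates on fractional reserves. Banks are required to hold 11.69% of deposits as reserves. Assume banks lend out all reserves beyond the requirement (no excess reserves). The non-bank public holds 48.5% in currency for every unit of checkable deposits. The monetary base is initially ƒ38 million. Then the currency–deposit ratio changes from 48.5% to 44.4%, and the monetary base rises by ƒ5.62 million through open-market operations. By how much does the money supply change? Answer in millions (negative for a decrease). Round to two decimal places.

ƒ18.54 million

Before: m₁ = (1 + 0.485) / (0.1169 + 0.485) ≈ 2.46719, MB₁ = 38, so M₁ = 2.46719 × 38 ≈ 93.7532 million.
After: m₂ = (1 + 0.444) / (0.1169 + 0.444) ≈ 2.57443, MB₂ = 38 + 5.62 = 43.62, so M₂ = 2.57443 × 43.62 ≈ 112.2966 million.
ΔM = M₂ − M₁ = 112.2966 − 93.7532 = 18.5434 million.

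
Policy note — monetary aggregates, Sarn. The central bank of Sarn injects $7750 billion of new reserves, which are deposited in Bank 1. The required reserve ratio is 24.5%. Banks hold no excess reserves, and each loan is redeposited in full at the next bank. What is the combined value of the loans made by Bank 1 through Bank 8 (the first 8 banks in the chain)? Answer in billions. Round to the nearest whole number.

Bank i lends (1 − rr)^i of the original deposit: Bank 1 lends 7750·0.7550 = 5851.2500, Bank 2 lends 7750·0.7550² ≈ 4417.6938, and so on.
Summing a geometric series: total = 7750·[0.7550·(1 − 0.7550^8) / (1 − 0.7550)] ≈ 21361.1576 billion.

$21361 billion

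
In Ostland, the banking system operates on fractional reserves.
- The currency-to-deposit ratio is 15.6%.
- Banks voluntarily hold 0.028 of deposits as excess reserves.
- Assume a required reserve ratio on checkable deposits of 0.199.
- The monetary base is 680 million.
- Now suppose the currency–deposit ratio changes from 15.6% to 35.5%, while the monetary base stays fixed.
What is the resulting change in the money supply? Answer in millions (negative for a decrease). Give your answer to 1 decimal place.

Initially m₁ = (1 + 0.156) / (0.199 + 0.028 + 0.156) ≈ 3.01828, so M₁ = 3.01828 × 680 = 2052.4304 million.
After the change m₂ = (1 + 0.355) / (0.199 + 0.028 + 0.355) ≈ 2.32818, so M₂ = 2.32818 × 680 = 1583.1624 million.
ΔM = M₂ − M₁ = 1583.1624 − 2052.4304 = -469.268 million.

-469.3 million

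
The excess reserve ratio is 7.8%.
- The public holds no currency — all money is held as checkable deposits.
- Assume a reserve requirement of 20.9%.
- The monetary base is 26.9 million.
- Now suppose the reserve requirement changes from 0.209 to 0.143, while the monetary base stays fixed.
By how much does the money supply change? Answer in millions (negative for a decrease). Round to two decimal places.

27.99 million

Initially m₁ = 1 / (0.209 + 0.078) ≈ 3.48432, so M₁ = 3.48432 × 26.9 ≈ 93.7282 million.
After the change m₂ = 1 / (0.143 + 0.078) ≈ 4.52489, so M₂ = 4.52489 × 26.9 ≈ 121.7195 million.
ΔM = M₂ − M₁ = 121.7195 − 93.7282 = 27.9913 million.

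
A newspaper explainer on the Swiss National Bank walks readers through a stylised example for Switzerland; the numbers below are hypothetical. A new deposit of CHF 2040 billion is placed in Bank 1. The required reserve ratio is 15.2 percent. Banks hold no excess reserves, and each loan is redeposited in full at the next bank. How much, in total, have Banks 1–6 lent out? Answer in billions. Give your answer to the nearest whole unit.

Bank i lends (1 − rr)^i of the original deposit: Bank 1 lends 2040·0.8480 = 1729.9200, Bank 2 lends 2040·0.8480² ≈ 1466.9722, and so on.
Summing a geometric series: total = 2040·[0.8480·(1 − 0.8480^6) / (1 − 0.8480)] ≈ 7148.9368 billion.

CHF 7149 billion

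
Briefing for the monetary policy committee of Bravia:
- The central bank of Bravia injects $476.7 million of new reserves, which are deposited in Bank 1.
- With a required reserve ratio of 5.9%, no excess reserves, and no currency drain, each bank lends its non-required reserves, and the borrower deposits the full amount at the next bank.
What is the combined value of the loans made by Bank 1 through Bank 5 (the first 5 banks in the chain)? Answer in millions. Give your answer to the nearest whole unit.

$1993 million

Bank i lends (1 − rr)^i of the original deposit: Bank 1 lends 476.7·0.9410 = 448.5747, Bank 2 lends 476.7·0.9410² ≈ 422.1088, and so on.
Summing a geometric series: total = 476.7·[0.9410·(1 − 0.9410^5) / (1 − 0.9410)] ≈ 1993.3741 million.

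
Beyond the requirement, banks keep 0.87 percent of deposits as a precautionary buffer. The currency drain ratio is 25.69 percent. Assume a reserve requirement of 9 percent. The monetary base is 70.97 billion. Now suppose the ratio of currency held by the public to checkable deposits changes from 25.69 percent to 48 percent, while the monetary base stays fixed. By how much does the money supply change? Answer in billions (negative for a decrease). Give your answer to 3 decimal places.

Initially m₁ = (1 + 0.2569) / (0.09 + 0.0087 + 0.2569) ≈ 3.534589, so M₁ = 3.534589 × 70.97 ≈ 250.8498 billion.
After the change m₂ = (1 + 0.48) / (0.09 + 0.0087 + 0.48) ≈ 2.557456, so M₂ = 2.557456 × 70.97 ≈ 181.5027 billion.
ΔM = M₂ − M₁ = 181.5027 − 250.8498 = -69.3471 billion.

-69.347 billion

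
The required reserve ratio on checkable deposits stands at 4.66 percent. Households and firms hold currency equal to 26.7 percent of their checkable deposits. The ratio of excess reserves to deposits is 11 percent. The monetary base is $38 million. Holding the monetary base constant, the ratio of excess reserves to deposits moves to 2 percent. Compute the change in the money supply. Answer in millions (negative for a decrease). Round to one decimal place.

$30.7 million

Initially m₁ = (1 + 0.267) / (0.0466 + 0.11 + 0.267) ≈ 2.9910, so M₁ = 2.9910 × 38 = 113.658 million.
After the change m₂ = (1 + 0.267) / (0.0466 + 0.02 + 0.267) ≈ 3.7980, so M₂ = 3.7980 × 38 = 144.324 million.
ΔM = M₂ − M₁ = 144.324 − 113.658 = 30.666 million.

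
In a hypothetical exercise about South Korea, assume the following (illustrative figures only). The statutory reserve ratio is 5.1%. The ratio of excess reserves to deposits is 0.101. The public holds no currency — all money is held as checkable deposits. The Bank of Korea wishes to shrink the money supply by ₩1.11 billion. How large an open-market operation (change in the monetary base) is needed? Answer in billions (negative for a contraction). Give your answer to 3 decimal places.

-0.169 billion

The money multiplier is m = 1 / (rr + e) = 1 / (0.051 + 0.101) ≈ 6.57895.
ΔMB = ΔM / m = (−1.11) / 6.57895 ≈ -0.1687 billion.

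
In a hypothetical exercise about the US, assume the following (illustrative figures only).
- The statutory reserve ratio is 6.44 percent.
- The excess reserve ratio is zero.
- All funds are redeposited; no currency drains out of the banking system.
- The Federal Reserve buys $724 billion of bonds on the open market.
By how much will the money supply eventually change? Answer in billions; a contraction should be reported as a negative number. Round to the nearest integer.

The simple money multiplier is m = 1/rr = 1/0.0644 ≈ 15.5280.
An open-market purchase increases the monetary base by 724 billion, so ΔM = m × ΔMB = 15.5280 × 724 = 11242.272 billion.

$11242 billion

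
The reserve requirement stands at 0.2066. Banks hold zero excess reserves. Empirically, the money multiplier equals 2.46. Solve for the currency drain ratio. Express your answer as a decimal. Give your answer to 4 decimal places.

Using m = 2.46. From m = (1 + c)/(c + rr + e), rearranging gives 1 + c = m·(c + rr + e), so c·(1 − m) = m·(rr + e) − 1.
Hence c = [m·(rr + e) − 1]/(1 − m) = [2.46 × (0.2066 + 0) − 1] / (1 − 2.46) ≈ 0.336825.

0.3368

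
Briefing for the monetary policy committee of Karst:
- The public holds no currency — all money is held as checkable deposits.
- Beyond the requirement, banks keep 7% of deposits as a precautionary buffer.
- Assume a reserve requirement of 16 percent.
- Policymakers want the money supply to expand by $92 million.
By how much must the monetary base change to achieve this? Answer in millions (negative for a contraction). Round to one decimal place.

The money multiplier is m = 1 / (rr + e) = 1 / (0.16 + 0.07) ≈ 4.3478.
ΔMB = ΔM / m = (+92) / 4.3478 ≈ 21.1601 million.

$21.2 million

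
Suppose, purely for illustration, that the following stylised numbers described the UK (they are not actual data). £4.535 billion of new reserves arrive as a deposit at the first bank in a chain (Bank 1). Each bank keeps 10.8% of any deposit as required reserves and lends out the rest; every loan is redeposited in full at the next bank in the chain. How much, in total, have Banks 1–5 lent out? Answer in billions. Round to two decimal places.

£16.30 billion

Bank i lends (1 − rr)^i of the original deposit: Bank 1 lends 4.535·0.8920 ≈ 4.0452, Bank 2 lends 4.535·0.8920² ≈ 3.6083, and so on.
Summing a geometric series: total = 4.535·[0.8920·(1 − 0.8920^5) / (1 − 0.8920)] ≈ 16.3042 billion.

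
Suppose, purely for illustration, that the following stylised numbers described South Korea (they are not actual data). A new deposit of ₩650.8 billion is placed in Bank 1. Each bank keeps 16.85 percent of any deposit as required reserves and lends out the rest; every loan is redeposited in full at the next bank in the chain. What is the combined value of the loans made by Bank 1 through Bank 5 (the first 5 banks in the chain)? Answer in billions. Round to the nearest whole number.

Bank i lends (1 − rr)^i of the original deposit: Bank 1 lends 650.8·0.8315 = 541.1402, Bank 2 lends 650.8·0.8315² ≈ 449.9581, and so on.
Summing a geometric series: total = 650.8·[0.8315·(1 − 0.8315^5) / (1 − 0.8315)] ≈ 1935.0135 billion.

₩1935 billion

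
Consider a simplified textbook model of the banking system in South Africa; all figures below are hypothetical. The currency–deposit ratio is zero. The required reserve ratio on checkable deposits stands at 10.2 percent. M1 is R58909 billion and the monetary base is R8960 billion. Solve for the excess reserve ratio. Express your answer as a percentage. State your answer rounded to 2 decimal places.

Using m = M/MB = 58909/8960 ≈ 6.574665. Since m = (1 + c)/(c + rr + e), the denominator satisfies c + rr + e = (1 + c)/m = (1 + 0) / 6.574665 ≈ 0.152099.
With c = 0 and rr = 0.102, the excess reserve ratio is 0.152099 − 0 − 0.102 = 0.050099.

5.01%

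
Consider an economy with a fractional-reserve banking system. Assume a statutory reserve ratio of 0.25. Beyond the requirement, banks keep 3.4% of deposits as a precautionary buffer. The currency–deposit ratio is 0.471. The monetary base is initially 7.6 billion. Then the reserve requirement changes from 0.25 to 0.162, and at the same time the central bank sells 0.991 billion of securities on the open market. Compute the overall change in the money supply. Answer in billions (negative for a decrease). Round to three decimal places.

Before: m₁ = (1 + 0.471) / (0.25 + 0.034 + 0.471) ≈ 1.94834, MB₁ = 7.6, so M₁ = 1.94834 × 7.6 ≈ 14.8074 billion.
After: m₂ = (1 + 0.471) / (0.162 + 0.034 + 0.471) ≈ 2.20540, MB₂ = 7.6 − 0.991 = 6.609, so M₂ = 2.20540 × 6.609 ≈ 14.5755 billion.
ΔM = M₂ − M₁ = 14.5755 − 14.8074 = -0.2319 billion.

-0.232 billion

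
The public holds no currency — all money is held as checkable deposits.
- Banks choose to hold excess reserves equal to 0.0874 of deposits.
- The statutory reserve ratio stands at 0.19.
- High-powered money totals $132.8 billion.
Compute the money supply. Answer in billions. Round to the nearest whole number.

The money multiplier is m = 1 / (rr + e) = 1 / (0.19 + 0.0874) ≈ 3.6049.
So M = m × MB = 3.6049 × 132.8 ≈ 478.7307 billion.

$479 billion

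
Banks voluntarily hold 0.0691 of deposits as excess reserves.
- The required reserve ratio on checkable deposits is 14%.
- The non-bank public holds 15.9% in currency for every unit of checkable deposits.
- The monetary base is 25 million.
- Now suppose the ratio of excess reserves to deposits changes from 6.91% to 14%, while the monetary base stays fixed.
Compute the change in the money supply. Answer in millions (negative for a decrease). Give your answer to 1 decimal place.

Initially m₁ = (1 + 0.159) / (0.14 + 0.0691 + 0.159) ≈ 3.1486, so M₁ = 3.1486 × 25 = 78.715 million.
After the change m₂ = (1 + 0.159) / (0.14 + 0.14 + 0.159) ≈ 2.6401, so M₂ = 2.6401 × 25 = 66.0025 million.
ΔM = M₂ − M₁ = 66.0025 − 78.715 = -12.7125 million.

-12.7 million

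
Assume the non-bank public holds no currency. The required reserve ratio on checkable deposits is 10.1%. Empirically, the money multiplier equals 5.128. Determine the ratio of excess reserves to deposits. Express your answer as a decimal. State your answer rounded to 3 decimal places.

0.094

Using m = 5.128. Since m = (1 + c)/(c + rr + e), the denominator satisfies c + rr + e = (1 + c)/m = (1 + 0) / 5.128 ≈ 0.195008.
With c = 0 and rr = 0.101, the ratio of excess reserves to deposits is 0.195008 − 0 − 0.101 = 0.094008.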